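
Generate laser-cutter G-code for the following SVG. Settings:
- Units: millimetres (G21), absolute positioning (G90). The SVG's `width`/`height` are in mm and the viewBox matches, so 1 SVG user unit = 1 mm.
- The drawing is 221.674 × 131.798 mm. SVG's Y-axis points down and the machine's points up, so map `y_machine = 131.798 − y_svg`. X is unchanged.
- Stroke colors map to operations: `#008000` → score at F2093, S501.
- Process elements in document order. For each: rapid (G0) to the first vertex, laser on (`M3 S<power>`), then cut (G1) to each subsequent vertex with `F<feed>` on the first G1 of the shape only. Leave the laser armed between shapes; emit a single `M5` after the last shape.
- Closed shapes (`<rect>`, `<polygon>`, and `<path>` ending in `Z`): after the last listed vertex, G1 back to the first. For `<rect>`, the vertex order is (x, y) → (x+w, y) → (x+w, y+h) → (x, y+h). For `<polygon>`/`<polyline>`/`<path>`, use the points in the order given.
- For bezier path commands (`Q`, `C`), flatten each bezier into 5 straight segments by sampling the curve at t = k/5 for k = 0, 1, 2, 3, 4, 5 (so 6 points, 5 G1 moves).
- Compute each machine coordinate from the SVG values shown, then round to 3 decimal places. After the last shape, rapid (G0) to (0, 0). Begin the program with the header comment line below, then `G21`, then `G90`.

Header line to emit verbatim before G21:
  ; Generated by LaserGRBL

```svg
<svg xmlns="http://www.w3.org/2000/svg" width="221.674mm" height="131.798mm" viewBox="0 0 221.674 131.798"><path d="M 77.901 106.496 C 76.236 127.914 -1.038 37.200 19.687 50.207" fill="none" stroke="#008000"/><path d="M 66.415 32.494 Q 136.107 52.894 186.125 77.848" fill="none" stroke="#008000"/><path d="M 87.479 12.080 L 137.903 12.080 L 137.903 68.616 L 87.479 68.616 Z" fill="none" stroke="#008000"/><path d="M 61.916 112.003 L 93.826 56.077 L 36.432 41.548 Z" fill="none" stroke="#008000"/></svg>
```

; Generated by LaserGRBL
G21
G90
G0 X77.901 Y25.302
M3 S501
G1 X69.218 Y24.180 F2093
G1 X50.722 Y39.609
G1 X30.746 Y61.228
G1 X17.623 Y78.676
G1 X19.687 Y81.591
G0 X66.415 Y99.304
M3 S501
G1 X93.505 Y90.962 F2093
G1 X119.021 Y82.255
G1 X142.963 Y73.185
G1 X165.331 Y63.749
G1 X186.125 Y53.950
G0 X87.479 Y119.718
M3 S501
G1 X137.903 Y119.718 F2093
G1 X137.903 Y63.182
G1 X87.479 Y63.182
G1 X87.479 Y119.718
G0 X61.916 Y19.795
M3 S501
G1 X93.826 Y75.721 F2093
G1 X36.432 Y90.250
G1 X61.916 Y19.795
M5
G0 X0.000 Y0.000

1 u = 1 mm; y_m = 131.798 − y.

[1] `<path>` cubic bezier, #008000→score S501 F2093: (77.901,25.302) → (69.218,24.180) → (50.722,39.609) → (30.746,61.228) → (17.623,78.676) → (19.687,81.591)

[2] `<path>` quadratic bezier, #008000→score S501 F2093: (66.415,99.304) → (93.505,90.962) → (119.021,82.255) → (142.963,73.185) → (165.331,63.749) → (186.125,53.950)

[3] `<path>` rectangle, #008000→score S501 F2093: (87.479,119.718) → (137.903,119.718) → (137.903,63.182) → (87.479,63.182) → (87.479,119.718) (closed)

[4] `<path>` closed polygon, #008000→score S501 F2093: (61.916,19.795) → (93.826,75.721) → (36.432,90.250) → (61.916,19.795) (closed)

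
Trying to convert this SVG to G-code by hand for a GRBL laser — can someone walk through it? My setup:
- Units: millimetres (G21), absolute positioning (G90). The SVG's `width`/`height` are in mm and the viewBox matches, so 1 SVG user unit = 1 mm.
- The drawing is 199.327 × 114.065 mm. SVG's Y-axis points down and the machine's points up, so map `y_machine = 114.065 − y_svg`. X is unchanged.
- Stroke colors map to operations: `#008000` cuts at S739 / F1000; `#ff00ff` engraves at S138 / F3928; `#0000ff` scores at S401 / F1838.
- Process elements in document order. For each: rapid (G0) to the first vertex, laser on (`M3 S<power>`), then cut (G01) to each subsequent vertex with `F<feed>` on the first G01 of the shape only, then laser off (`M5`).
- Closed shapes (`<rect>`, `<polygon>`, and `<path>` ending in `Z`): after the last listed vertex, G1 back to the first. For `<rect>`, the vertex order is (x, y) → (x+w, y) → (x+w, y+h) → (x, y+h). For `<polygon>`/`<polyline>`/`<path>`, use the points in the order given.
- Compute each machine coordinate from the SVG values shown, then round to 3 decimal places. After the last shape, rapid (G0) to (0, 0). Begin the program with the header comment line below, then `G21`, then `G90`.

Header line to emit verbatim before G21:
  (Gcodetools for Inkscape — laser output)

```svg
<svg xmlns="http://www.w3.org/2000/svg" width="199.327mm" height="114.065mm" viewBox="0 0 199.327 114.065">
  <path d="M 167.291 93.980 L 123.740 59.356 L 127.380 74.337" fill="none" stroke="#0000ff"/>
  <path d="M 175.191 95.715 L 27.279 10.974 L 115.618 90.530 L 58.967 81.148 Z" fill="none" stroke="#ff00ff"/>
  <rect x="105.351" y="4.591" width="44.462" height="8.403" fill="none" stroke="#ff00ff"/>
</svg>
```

1 u = 1 mm; y_m = 114.065 − y.

[1] `<path>` open polyline, #0000ff→score S401 F1838: (167.291,20.085) → (123.740,54.709) → (127.380,39.728)

[2] `<path>` closed polygon, #ff00ff→engrave S138 F3928: (175.191,18.350) → (27.279,103.091) → (115.618,23.535) → (58.967,32.917) → (175.191,18.350) (closed)

[3] `<rect>` rectangle, #ff00ff→engrave S138 F3928: (105.351,109.474) → (149.813,109.474) → (149.813,101.071) → (105.351,101.071) → (105.351,109.474) (closed)

(Gcodetools for Inkscape — laser output)
G21
G90
G0 X167.291 Y20.085
M3 S401
G01 X123.740 Y54.709 F1838
G01 X127.380 Y39.728
M5
G0 X175.191 Y18.350
M3 S138
G01 X27.279 Y103.091 F3928
G01 X115.618 Y23.535
G01 X58.967 Y32.917
G01 X175.191 Y18.350
M5
G0 X105.351 Y109.474
M3 S138
G01 X149.813 Y109.474 F3928
G01 X149.813 Y101.071
G01 X105.351 Y101.071
G01 X105.351 Y109.474
M5
G0 X0.000 Y0.000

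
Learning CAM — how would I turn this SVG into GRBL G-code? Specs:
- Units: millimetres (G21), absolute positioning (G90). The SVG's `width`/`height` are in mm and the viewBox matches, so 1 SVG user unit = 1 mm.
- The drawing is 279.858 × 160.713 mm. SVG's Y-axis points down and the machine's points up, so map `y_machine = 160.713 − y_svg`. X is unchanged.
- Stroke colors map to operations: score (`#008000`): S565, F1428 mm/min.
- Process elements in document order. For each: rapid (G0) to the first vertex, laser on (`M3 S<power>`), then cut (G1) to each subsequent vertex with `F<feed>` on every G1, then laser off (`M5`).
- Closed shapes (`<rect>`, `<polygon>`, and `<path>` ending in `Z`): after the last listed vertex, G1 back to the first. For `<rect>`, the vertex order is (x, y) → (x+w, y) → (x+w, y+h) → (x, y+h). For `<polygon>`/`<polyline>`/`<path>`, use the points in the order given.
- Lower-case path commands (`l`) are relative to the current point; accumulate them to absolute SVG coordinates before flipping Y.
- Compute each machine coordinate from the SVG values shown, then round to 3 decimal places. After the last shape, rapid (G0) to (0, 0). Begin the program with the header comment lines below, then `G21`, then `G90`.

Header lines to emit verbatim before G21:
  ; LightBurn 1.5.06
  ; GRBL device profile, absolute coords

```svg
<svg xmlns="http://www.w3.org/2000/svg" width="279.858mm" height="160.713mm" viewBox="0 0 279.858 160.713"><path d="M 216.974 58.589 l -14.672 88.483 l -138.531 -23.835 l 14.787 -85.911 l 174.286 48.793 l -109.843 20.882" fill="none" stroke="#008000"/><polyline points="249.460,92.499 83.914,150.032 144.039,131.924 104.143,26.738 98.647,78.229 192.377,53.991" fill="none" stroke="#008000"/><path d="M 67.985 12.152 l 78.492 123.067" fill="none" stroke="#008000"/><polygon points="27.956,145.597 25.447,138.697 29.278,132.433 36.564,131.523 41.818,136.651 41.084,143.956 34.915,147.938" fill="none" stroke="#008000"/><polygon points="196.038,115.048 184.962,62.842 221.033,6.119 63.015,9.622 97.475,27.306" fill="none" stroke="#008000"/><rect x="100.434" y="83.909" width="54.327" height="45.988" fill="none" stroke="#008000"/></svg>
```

Since the viewBox matches the mm dimensions, user units are millimetres directly. The only transform is the Y-flip y_m = 160.713 − y_svg.

Shape 1 is a open polyline drawn with `<path>`. Its stroke #008000 means score at S565, F1428. After flipping Y the toolpath is (216.974,102.124) → (202.302,13.641) → (63.771,37.476) → (78.558,123.387) → (252.844,74.594) → (143.001,53.712).

Shape 2 is a open polyline drawn with `<polyline>`. Its stroke #008000 means score at S565, F1428. After flipping Y the toolpath is (249.460,68.214) → (83.914,10.681) → (144.039,28.789) → (104.143,133.975) → (98.647,82.484) → (192.377,106.722).

Shape 3 is a line segment drawn with `<path>`. Its stroke #008000 means score at S565, F1428. After flipping Y the toolpath is (67.985,148.561) → (146.477,25.494).

Shape 4 is a regular polygon drawn with `<polygon>`. Its stroke #008000 means score at S565, F1428. After flipping Y the toolpath is (27.956,15.116) → (25.447,22.016) → (29.278,28.280) → (36.564,29.190) → (41.818,24.062) → (41.084,16.757) → (34.915,12.775) → (27.956,15.116), returning to the start.

Shape 5 is a closed polygon drawn with `<polygon>`. Its stroke #008000 means score at S565, F1428. After flipping Y the toolpath is (196.038,45.665) → (184.962,97.871) → (221.033,154.594) → (63.015,151.091) → (97.475,133.407) → (196.038,45.665), returning to the start.

Shape 6 is a rectangle drawn with `<rect>`. Its stroke #008000 means score at S565, F1428. After flipping Y the toolpath is (100.434,76.804) → (154.761,76.804) → (154.761,30.816) → (100.434,30.816) → (100.434,76.804), returning to the start.

; LightBurn 1.5.06
; GRBL device profile, absolute coords
G21
G90
G0 X216.974 Y102.124
M3 S565
G1 X202.302 Y13.641 F1428
G1 X63.771 Y37.476 F1428
G1 X78.558 Y123.387 F1428
G1 X252.844 Y74.594 F1428
G1 X143.001 Y53.712 F1428
M5
G0 X249.460 Y68.214
M3 S565
G1 X83.914 Y10.681 F1428
G1 X144.039 Y28.789 F1428
G1 X104.143 Y133.975 F1428
G1 X98.647 Y82.484 F1428
G1 X192.377 Y106.722 F1428
M5
G0 X67.985 Y148.561
M3 S565
G1 X146.477 Y25.494 F1428
M5
G0 X27.956 Y15.116
M3 S565
G1 X25.447 Y22.016 F1428
G1 X29.278 Y28.280 F1428
G1 X36.564 Y29.190 F1428
G1 X41.818 Y24.062 F1428
G1 X41.084 Y16.757 F1428
G1 X34.915 Y12.775 F1428
G1 X27.956 Y15.116 F1428
M5
G0 X196.038 Y45.665
M3 S565
G1 X184.962 Y97.871 F1428
G1 X221.033 Y154.594 F1428
G1 X63.015 Y151.091 F1428
G1 X97.475 Y133.407 F1428
G1 X196.038 Y45.665 F1428
M5
G0 X100.434 Y76.804
M3 S565
G1 X154.761 Y76.804 F1428
G1 X154.761 Y30.816 F1428
G1 X100.434 Y30.816 F1428
G1 X100.434 Y76.804 F1428
M5
G0 X0.000 Y0.000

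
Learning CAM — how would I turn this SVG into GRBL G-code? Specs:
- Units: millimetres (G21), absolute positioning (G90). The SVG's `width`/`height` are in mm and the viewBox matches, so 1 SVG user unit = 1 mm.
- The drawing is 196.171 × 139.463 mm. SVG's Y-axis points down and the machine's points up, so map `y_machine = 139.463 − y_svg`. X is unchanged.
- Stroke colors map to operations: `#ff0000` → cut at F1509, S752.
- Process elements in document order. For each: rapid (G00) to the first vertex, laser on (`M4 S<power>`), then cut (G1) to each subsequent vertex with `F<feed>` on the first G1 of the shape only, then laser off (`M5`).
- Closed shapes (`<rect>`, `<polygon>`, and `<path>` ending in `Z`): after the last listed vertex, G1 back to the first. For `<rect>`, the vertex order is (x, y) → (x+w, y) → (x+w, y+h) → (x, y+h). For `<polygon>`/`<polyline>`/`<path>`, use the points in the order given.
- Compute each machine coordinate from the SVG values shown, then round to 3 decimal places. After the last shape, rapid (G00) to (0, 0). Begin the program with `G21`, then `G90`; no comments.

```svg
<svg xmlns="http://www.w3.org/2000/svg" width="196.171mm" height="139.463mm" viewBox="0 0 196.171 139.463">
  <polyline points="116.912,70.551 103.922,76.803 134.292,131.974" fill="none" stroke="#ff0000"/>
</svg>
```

Since the viewBox matches the mm dimensions, user units are millimetres directly. The only transform is the Y-flip y_m = 139.463 − y_svg.

Shape 1 is a open polyline drawn with `<polyline>`. Its stroke #ff0000 means cut at S752, F1509. After flipping Y the toolpath is (116.912,68.912) → (103.922,62.660) → (134.292,7.489).

G21
G90
G00 X116.912 Y68.912
M4 S752
G1 X103.922 Y62.660 F1509
G1 X134.292 Y7.489
M5
G00 X0.000 Y0.000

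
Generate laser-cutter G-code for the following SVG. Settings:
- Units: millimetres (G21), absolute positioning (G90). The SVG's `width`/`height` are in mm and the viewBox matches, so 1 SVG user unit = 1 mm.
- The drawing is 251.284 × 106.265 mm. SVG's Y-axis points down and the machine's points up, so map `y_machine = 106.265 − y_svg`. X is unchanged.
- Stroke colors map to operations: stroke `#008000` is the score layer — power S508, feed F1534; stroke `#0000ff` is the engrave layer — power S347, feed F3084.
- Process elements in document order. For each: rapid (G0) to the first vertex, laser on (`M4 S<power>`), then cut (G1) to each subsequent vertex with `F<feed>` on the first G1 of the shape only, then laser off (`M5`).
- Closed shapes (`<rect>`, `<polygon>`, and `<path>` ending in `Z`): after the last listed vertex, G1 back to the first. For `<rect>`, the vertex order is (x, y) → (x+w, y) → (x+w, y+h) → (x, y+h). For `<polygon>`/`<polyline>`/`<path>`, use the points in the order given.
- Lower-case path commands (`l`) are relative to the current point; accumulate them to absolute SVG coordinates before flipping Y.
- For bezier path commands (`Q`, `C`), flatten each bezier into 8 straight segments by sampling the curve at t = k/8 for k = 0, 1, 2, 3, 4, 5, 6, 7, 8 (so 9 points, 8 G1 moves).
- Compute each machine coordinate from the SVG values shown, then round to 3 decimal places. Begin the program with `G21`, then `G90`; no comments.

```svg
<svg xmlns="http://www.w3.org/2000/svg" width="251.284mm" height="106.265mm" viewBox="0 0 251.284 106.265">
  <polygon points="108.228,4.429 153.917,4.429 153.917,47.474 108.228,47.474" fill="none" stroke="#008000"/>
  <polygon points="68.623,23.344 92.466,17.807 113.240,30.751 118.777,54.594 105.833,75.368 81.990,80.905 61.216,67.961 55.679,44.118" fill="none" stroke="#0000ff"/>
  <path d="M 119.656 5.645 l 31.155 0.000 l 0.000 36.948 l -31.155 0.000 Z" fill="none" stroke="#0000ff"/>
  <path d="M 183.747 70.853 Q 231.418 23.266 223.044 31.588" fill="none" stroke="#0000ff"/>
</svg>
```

Since the viewBox matches the mm dimensions, user units are millimetres directly. The only transform is the Y-flip y_m = 106.265 − y_svg.

Shape 1 is a rectangle drawn with `<polygon>`. Its stroke #008000 means score at S508, F1534. After flipping Y the toolpath is (108.228,101.836) → (153.917,101.836) → (153.917,58.791) → (108.228,58.791) → (108.228,101.836), returning to the start.

Shape 2 is a regular polygon drawn with `<polygon>`. Its stroke #0000ff means engrave at S347, F3084. After flipping Y the toolpath is (68.623,82.921) → (92.466,88.458) → (113.240,75.514) → (118.777,51.671) → (105.833,30.897) → (81.990,25.360) → (61.216,38.304) → (55.679,62.147) → (68.623,82.921), returning to the start.

Shape 3 is a rectangle drawn with `<path>`. Its stroke #0000ff means engrave at S347, F3084. After flipping Y the toolpath is (119.656,100.620) → (150.811,100.620) → (150.811,63.672) → (119.656,63.672) → (119.656,100.620), returning to the start.

Shape 4 is a quadratic bezier drawn with `<path>`. Its stroke #0000ff means engrave at S347, F3084. After flipping Y the toolpath is (183.747,35.412) → (194.789,46.435) → (204.080,55.711) → (211.619,63.240) → (217.407,69.022) → (221.443,73.056) → (223.728,75.344) → (224.262,75.884) → (223.044,74.677).

G21
G90
G0 X108.228 Y101.836
M4 S508
G1 X153.917 Y101.836 F1534
G1 X153.917 Y58.791
G1 X108.228 Y58.791
G1 X108.228 Y101.836
M5
G0 X68.623 Y82.921
M4 S347
G1 X92.466 Y88.458 F3084
G1 X113.240 Y75.514
G1 X118.777 Y51.671
G1 X105.833 Y30.897
G1 X81.990 Y25.360
G1 X61.216 Y38.304
G1 X55.679 Y62.147
G1 X68.623 Y82.921
M5
G0 X119.656 Y100.620
M4 S347
G1 X150.811 Y100.620 F3084
G1 X150.811 Y63.672
G1 X119.656 Y63.672
G1 X119.656 Y100.620
M5
G0 X183.747 Y35.412
M4 S347
G1 X194.789 Y46.435 F3084
G1 X204.080 Y55.711
G1 X211.619 Y63.240
G1 X217.407 Y69.022
G1 X221.443 Y73.056
G1 X223.728 Y75.344
G1 X224.262 Y75.884
G1 X223.044 Y74.677
M5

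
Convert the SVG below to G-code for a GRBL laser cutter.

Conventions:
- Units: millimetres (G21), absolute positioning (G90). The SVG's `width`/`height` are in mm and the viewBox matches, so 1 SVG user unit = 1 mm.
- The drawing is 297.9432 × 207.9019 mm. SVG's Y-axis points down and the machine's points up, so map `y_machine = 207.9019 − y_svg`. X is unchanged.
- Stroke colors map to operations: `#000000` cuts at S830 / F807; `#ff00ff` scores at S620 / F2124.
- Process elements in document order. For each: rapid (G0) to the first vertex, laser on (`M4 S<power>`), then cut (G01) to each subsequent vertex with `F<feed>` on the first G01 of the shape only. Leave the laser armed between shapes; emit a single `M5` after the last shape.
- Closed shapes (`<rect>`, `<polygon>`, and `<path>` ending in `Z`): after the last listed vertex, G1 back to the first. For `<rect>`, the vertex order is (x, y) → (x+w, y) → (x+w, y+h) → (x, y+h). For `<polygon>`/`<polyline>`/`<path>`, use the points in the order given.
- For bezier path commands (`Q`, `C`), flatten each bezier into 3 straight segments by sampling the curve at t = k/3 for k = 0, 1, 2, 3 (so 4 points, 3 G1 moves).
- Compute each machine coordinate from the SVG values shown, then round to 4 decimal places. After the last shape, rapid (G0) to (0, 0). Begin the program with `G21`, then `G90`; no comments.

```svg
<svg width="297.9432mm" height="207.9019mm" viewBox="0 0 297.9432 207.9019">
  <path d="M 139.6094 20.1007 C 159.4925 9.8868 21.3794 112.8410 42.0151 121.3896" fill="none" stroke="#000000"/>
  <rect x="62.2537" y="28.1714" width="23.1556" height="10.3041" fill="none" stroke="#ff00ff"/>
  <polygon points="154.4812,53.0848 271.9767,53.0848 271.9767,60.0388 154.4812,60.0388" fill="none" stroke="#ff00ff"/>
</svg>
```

viewBox `0 0 297.9432 207.9019` with mm width/height → 1 unit = 1 mm. Flip: y_m = 207.9019 − y_svg.

**Shape 1** — `<path>` cubic bezier, stroke `#000000` → cut (S830, F807). Control points (SVG): P0=(139.6094,20.1007), P1=(159.4925,9.8868), P2=(21.3794,112.8410), P3=(42.0151,121.3896); sampled at t=k/3. Machine vertices: (139.6094,187.8012) → (118.5584,167.9803) → (62.5644,118.8415) → (42.0151,86.5123). Open path.

**Shape 2** — `<rect>` rectangle, stroke `#ff00ff` → score (S620, F2124). Machine vertices: (62.2537,179.7305) → (85.4093,179.7305) → (85.4093,169.4264) → (62.2537,169.4264) → (62.2537,179.7305). Closed: final G1 returns to the first vertex.

**Shape 3** — `<polygon>` rectangle, stroke `#ff00ff` → score (S620, F2124). Machine vertices: (154.4812,154.8171) → (271.9767,154.8171) → (271.9767,147.8631) → (154.4812,147.8631) → (154.4812,154.8171). Closed: final G1 returns to the first vertex.

G21
G90
G0 X139.6094 Y187.8012
M4 S830
G01 X118.5584 Y167.9803 F807
G01 X62.5644 Y118.8415
G01 X42.0151 Y86.5123
G0 X62.2537 Y179.7305
M4 S620
G01 X85.4093 Y179.7305 F2124
G01 X85.4093 Y169.4264
G01 X62.2537 Y169.4264
G01 X62.2537 Y179.7305
G0 X154.4812 Y154.8171
M4 S620
G01 X271.9767 Y154.8171 F2124
G01 X271.9767 Y147.8631
G01 X154.4812 Y147.8631
G01 X154.4812 Y154.8171
M5
G0 X0.0000 Y0.0000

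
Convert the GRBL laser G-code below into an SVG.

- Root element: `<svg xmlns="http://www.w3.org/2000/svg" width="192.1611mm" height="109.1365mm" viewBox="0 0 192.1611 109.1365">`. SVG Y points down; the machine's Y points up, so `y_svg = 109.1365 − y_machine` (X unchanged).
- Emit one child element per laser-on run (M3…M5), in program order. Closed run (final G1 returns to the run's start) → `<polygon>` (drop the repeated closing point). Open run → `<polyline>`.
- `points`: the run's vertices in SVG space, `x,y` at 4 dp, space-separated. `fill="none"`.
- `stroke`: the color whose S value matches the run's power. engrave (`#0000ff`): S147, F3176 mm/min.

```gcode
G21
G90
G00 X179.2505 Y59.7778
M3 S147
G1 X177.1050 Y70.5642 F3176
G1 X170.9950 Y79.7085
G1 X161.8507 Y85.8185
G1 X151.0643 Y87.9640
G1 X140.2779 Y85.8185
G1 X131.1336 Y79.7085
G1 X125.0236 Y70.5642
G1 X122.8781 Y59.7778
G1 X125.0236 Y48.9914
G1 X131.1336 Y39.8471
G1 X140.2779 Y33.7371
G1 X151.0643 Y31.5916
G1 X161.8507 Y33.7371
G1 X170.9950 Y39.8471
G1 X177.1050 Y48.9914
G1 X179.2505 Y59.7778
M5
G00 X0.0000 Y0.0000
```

y_svg = 109.1365 − y_m. Every run uses S147, so all elements get stroke `#0000ff` (engrave).

[1] closed run; points: 179.2505,49.3587 177.1050,38.5723 170.9950,29.4280 161.8507,23.3180 151.0643,21.1725 140.2779,23.3180 131.1336,29.4280 125.0236,38.5723 122.8781,49.3587 125.0236,60.1451 131.1336,69.2894 140.2779,75.3994 151.0643,77.5449 161.8507,75.3994 170.9950,69.2894 177.1050,60.1451

<svg xmlns="http://www.w3.org/2000/svg" width="192.1611mm" height="109.1365mm" viewBox="0 0 192.1611 109.1365">
  <polygon points="179.2505,49.3587 177.1050,38.5723 170.9950,29.4280 161.8507,23.3180 151.0643,21.1725 140.2779,23.3180 131.1336,29.4280 125.0236,38.5723 122.8781,49.3587 125.0236,60.1451 131.1336,69.2894 140.2779,75.3994 151.0643,77.5449 161.8507,75.3994 170.9950,69.2894 177.1050,60.1451" fill="none" stroke="#0000ff"/>
</svg>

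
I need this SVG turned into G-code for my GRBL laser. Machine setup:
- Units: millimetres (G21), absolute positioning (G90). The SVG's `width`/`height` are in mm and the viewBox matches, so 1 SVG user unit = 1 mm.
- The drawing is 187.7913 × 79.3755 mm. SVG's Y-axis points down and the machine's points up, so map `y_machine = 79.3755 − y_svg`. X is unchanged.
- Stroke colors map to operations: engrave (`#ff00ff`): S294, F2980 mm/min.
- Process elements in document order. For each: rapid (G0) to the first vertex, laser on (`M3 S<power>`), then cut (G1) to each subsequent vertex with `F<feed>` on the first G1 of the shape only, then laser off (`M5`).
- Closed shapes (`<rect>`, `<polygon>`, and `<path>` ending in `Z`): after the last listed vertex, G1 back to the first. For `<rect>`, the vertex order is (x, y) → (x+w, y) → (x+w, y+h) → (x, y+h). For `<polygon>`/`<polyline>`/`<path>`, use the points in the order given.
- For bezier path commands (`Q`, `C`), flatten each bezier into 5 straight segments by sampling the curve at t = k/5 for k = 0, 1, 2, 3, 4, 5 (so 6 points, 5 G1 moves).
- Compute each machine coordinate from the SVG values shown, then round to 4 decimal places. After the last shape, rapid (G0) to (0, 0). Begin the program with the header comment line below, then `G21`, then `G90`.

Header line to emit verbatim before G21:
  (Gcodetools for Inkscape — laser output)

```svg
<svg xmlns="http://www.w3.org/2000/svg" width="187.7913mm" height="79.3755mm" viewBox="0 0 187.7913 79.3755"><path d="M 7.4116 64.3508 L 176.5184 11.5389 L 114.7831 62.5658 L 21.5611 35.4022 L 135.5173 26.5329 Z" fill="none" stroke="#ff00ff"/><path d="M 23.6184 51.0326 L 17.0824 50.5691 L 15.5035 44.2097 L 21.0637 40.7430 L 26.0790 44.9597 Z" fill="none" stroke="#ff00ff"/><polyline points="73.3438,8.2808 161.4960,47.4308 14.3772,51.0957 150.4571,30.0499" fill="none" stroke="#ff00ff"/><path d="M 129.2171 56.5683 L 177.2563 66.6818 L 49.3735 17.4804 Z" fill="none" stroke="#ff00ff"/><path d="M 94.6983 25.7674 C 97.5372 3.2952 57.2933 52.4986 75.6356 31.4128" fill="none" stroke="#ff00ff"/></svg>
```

(Gcodetools for Inkscape — laser output)
G21
G90
G0 X7.4116 Y15.0247
M3 S294
G1 X176.5184 Y67.8366 F2980
G1 X114.7831 Y16.8097
G1 X21.5611 Y43.9733
G1 X135.5173 Y52.8426
G1 X7.4116 Y15.0247
M5
G0 X23.6184 Y28.3429
M3 S294
G1 X17.0824 Y28.8064 F2980
G1 X15.5035 Y35.1658
G1 X21.0637 Y38.6325
G1 X26.0790 Y34.4158
G1 X23.6184 Y28.3429
M5
G0 X73.3438 Y71.0947
M3 S294
G1 X161.4960 Y31.9447 F2980
G1 X14.3772 Y28.2798
G1 X150.4571 Y49.3256
M5
G0 X129.2171 Y22.8072
M3 S294
G1 X177.2563 Y12.6937 F2980
G1 X49.3735 Y61.8951
G1 X129.2171 Y22.8072
M5
G0 X94.6983 Y53.6081
M3 S294
G1 X92.0451 Y59.6261 F2980
G1 X83.9321 Y55.2562
G1 X75.2394 Y47.3128
G1 X70.8472 Y42.6102
G1 X75.6356 Y47.9627
M5
G0 X0.0000 Y0.0000

Since the viewBox matches the mm dimensions, user units are millimetres directly. The only transform is the Y-flip y_m = 79.3755 − y_svg.

Shape 1 is a closed polygon drawn with `<path>`. Its stroke #ff00ff means engrave at S294, F2980. After flipping Y the toolpath is (7.4116,15.0247) → (176.5184,67.8366) → (114.7831,16.8097) → (21.5611,43.9733) → (135.5173,52.8426) → (7.4116,15.0247), returning to the start.

Shape 2 is a regular polygon drawn with `<path>`. Its stroke #ff00ff means engrave at S294, F2980. After flipping Y the toolpath is (23.6184,28.3429) → (17.0824,28.8064) → (15.5035,35.1658) → (21.0637,38.6325) → (26.0790,34.4158) → (23.6184,28.3429), returning to the start.

Shape 3 is a open polyline drawn with `<polyline>`. Its stroke #ff00ff means engrave at S294, F2980. After flipping Y the toolpath is (73.3438,71.0947) → (161.4960,31.9447) → (14.3772,28.2798) → (150.4571,49.3256).

Shape 4 is a closed polygon drawn with `<path>`. Its stroke #ff00ff means engrave at S294, F2980. After flipping Y the toolpath is (129.2171,22.8072) → (177.2563,12.6937) → (49.3735,61.8951) → (129.2171,22.8072), returning to the start.

Shape 5 is a cubic bezier drawn with `<path>`. Its stroke #ff00ff means engrave at S294, F2980. After flipping Y the toolpath is (94.6983,53.6081) → (92.0451,59.6261) → (83.9321,55.2562) → (75.2394,47.3128) → (70.8472,42.6102) → (75.6356,47.9627).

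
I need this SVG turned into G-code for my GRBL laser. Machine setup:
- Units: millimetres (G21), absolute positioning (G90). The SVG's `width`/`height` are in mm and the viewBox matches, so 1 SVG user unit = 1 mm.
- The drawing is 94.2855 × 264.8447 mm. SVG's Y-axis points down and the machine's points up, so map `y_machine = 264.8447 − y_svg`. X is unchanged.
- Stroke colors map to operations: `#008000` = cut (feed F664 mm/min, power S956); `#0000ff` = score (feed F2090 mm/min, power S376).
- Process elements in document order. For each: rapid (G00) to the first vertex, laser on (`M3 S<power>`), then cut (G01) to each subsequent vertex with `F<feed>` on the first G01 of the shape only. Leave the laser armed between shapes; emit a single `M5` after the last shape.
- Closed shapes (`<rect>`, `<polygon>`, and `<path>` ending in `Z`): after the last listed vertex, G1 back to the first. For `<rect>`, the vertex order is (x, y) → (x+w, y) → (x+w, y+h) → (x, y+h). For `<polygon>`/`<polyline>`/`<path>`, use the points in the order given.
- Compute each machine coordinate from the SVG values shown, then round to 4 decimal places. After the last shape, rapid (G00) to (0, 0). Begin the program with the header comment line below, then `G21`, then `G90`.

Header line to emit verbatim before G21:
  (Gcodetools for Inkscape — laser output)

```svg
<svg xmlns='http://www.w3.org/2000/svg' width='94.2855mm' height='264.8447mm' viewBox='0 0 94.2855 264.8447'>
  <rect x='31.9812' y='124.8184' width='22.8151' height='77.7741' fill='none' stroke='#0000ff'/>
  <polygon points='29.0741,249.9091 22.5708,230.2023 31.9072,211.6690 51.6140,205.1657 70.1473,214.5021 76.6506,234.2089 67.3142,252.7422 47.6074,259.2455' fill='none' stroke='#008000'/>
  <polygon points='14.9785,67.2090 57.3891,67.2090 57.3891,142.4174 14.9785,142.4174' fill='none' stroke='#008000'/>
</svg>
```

Since the viewBox matches the mm dimensions, user units are millimetres directly. The only transform is the Y-flip y_m = 264.8447 − y_svg.

Shape 1 is a rectangle drawn with `<rect>`. Its stroke #0000ff means score at S376, F2090. After flipping Y the toolpath is (31.9812,140.0263) → (54.7963,140.0263) → (54.7963,62.2522) → (31.9812,62.2522) → (31.9812,140.0263), returning to the start.

Shape 2 is a regular polygon drawn with `<polygon>`. Its stroke #008000 means cut at S956, F664. After flipping Y the toolpath is (29.0741,14.9356) → (22.5708,34.6424) → (31.9072,53.1757) → (51.6140,59.6790) → (70.1473,50.3426) → (76.6506,30.6358) → (67.3142,12.1025) → (47.6074,5.5992) → (29.0741,14.9356), returning to the start.

Shape 3 is a rectangle drawn with `<polygon>`. Its stroke #008000 means cut at S956, F664. After flipping Y the toolpath is (14.9785,197.6357) → (57.3891,197.6357) → (57.3891,122.4273) → (14.9785,122.4273) → (14.9785,197.6357), returning to the start.

(Gcodetools for Inkscape — laser output)
G21
G90
G00 X31.9812 Y140.0263
M3 S376
G01 X54.7963 Y140.0263 F2090
G01 X54.7963 Y62.2522
G01 X31.9812 Y62.2522
G01 X31.9812 Y140.0263
G00 X29.0741 Y14.9356
M3 S956
G01 X22.5708 Y34.6424 F664
G01 X31.9072 Y53.1757
G01 X51.6140 Y59.6790
G01 X70.1473 Y50.3426
G01 X76.6506 Y30.6358
G01 X67.3142 Y12.1025
G01 X47.6074 Y5.5992
G01 X29.0741 Y14.9356
G00 X14.9785 Y197.6357
M3 S956
G01 X57.3891 Y197.6357 F664
G01 X57.3891 Y122.4273
G01 X14.9785 Y122.4273
G01 X14.9785 Y197.6357
M5
G00 X0.0000 Y0.0000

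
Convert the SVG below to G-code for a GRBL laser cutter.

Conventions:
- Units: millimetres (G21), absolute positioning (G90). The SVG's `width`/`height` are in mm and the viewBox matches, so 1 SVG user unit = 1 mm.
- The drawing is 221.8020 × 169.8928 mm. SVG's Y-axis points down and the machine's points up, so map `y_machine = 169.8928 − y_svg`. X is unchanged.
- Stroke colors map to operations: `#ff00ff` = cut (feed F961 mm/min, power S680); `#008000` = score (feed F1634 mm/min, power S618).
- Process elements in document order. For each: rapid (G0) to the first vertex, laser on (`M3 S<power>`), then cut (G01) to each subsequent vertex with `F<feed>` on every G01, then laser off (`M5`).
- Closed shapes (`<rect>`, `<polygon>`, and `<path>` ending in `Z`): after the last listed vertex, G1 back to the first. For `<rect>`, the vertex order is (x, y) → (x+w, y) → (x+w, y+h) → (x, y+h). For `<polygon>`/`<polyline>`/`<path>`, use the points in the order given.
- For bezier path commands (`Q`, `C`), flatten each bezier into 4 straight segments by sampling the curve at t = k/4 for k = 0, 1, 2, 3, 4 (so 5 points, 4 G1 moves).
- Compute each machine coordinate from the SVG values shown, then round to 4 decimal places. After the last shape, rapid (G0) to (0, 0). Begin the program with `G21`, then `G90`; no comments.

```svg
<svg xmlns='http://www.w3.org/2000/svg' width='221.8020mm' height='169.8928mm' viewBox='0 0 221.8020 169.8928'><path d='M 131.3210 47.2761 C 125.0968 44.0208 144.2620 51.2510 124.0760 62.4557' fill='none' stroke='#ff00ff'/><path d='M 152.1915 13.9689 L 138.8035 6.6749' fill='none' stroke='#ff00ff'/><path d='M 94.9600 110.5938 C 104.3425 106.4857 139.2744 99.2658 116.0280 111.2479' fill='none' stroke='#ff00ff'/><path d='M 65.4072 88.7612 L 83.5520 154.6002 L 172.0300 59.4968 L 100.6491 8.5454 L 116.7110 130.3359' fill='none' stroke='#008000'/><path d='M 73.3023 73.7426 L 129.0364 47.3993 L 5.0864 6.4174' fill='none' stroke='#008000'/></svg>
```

G21
G90
G0 X131.3210 Y122.6167
M3 S680
G01 X130.4018 Y123.1939 F961
G01 X132.9342 Y120.4494 F961
G01 X132.8487 Y114.9937 F961
G01 X124.0760 Y107.4371 F961
M5
G0 X152.1915 Y155.9239
M3 S680
G01 X138.8035 Y163.2179 F961
M5
G0 X94.9600 Y59.2990
M3 S680
G01 X105.4791 Y62.6149 F961
G01 X117.7298 Y65.0058 F961
G01 X123.8626 Y64.3798 F961
G01 X116.0280 Y58.6449 F961
M5
G0 X65.4072 Y81.1316
M3 S618
G01 X83.5520 Y15.2926 F1634
G01 X172.0300 Y110.3960 F1634
G01 X100.6491 Y161.3474 F1634
G01 X116.7110 Y39.5569 F1634
M5
G0 X73.3023 Y96.1502
M3 S618
G01 X129.0364 Y122.4935 F1634
G01 X5.0864 Y163.4754 F1634
M5
G0 X0.0000 Y0.0000

viewBox `0 0 221.8020 169.8928` with mm width/height → 1 unit = 1 mm. Flip: y_m = 169.8928 − y_svg.

**Shape 1** — `<path>` cubic bezier, stroke `#ff00ff` → cut (S680, F961). Control points (SVG): P0=(131.3210,47.2761), P1=(125.0968,44.0208), P2=(144.2620,51.2510), P3=(124.0760,62.4557); sampled at t=k/4. Machine vertices: (131.3210,122.6167) → (130.4018,123.1939) → (132.9342,120.4494) → (132.8487,114.9937) → (124.0760,107.4371). Open path.

**Shape 2** — `<path>` line segment, stroke `#ff00ff` → cut (S680, F961). Machine vertices: (152.1915,155.9239) → (138.8035,163.2179). Open path.

**Shape 3** — `<path>` cubic bezier, stroke `#ff00ff` → cut (S680, F961). Control points (SVG): P0=(94.9600,110.5938), P1=(104.3425,106.4857), P2=(139.2744,99.2658), P3=(116.0280,111.2479); sampled at t=k/4. Machine vertices: (94.9600,59.2990) → (105.4791,62.6149) → (117.7298,65.0058) → (123.8626,64.3798) → (116.0280,58.6449). Open path.

**Shape 4** — `<path>` open polyline, stroke `#008000` → score (S618, F1634). Machine vertices: (65.4072,81.1316) → (83.5520,15.2926) → (172.0300,110.3960) → (100.6491,161.3474) → (116.7110,39.5569). Open path.

**Shape 5** — `<path>` open polyline, stroke `#008000` → score (S618, F1634). Machine vertices: (73.3023,96.1502) → (129.0364,122.4935) → (5.0864,163.4754). Open path.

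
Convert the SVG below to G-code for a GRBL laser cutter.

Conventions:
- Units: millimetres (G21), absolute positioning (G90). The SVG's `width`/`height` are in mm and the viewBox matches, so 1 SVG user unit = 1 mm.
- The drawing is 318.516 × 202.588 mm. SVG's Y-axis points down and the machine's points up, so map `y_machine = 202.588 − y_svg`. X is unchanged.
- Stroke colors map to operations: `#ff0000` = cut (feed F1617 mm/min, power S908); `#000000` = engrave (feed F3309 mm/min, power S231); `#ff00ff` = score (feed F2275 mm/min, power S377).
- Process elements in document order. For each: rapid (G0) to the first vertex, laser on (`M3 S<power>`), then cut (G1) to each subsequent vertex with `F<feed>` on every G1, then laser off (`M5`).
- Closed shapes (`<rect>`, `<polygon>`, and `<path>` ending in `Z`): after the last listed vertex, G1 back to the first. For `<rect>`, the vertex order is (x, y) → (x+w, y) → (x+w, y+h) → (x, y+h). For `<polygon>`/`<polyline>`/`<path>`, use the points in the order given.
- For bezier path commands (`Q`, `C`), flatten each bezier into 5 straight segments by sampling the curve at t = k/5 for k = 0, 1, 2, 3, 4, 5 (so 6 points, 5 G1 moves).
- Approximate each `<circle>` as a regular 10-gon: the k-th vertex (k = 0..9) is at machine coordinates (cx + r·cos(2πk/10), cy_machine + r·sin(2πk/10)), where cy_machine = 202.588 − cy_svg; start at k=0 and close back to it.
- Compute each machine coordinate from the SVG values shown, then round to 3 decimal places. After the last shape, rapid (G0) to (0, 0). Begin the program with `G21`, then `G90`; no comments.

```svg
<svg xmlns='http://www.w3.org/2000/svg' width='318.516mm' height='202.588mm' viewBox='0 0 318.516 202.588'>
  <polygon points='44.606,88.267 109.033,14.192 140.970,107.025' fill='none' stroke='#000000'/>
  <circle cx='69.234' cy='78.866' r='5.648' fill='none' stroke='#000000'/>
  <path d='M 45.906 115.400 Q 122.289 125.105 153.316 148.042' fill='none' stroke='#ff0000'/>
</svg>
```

Since the viewBox matches the mm dimensions, user units are millimetres directly. The only transform is the Y-flip y_m = 202.588 − y_svg.

Shape 1 is a regular polygon drawn with `<polygon>`. Its stroke #000000 means engrave at S231, F3309. After flipping Y the toolpath is (44.606,114.321) → (109.033,188.396) → (140.970,95.563) → (44.606,114.321), returning to the start.

Shape 2 is a circle drawn with `<circle>`. Its stroke #000000 means engrave at S231, F3309. After flipping Y the toolpath is (74.882,123.722) → (73.803,127.042) → (70.979,129.094) → (67.489,129.094) → (64.665,127.042) → (63.586,123.722) → (64.665,120.402) → (67.489,118.350) → (70.979,118.350) → (73.803,120.402) → (74.882,123.722), returning to the start.

Shape 3 is a quadratic bezier drawn with `<path>`. Its stroke #ff0000 means cut at S908, F1617. After flipping Y the toolpath is (45.906,87.188) → (74.645,82.777) → (99.755,77.307) → (121.237,70.778) → (139.091,63.192) → (153.316,54.546).

G21
G90
G0 X44.606 Y114.321
M3 S231
G1 X109.033 Y188.396 F3309
G1 X140.970 Y95.563 F3309
G1 X44.606 Y114.321 F3309
M5
G0 X74.882 Y123.722
M3 S231
G1 X73.803 Y127.042 F3309
G1 X70.979 Y129.094 F3309
G1 X67.489 Y129.094 F3309
G1 X64.665 Y127.042 F3309
G1 X63.586 Y123.722 F3309
G1 X64.665 Y120.402 F3309
G1 X67.489 Y118.350 F3309
G1 X70.979 Y118.350 F3309
G1 X73.803 Y120.402 F3309
G1 X74.882 Y123.722 F3309
M5
G0 X45.906 Y87.188
M3 S908
G1 X74.645 Y82.777 F1617
G1 X99.755 Y77.307 F1617
G1 X121.237 Y70.778 F1617
G1 X139.091 Y63.192 F1617
G1 X153.316 Y54.546 F1617
M5
G0 X0.000 Y0.000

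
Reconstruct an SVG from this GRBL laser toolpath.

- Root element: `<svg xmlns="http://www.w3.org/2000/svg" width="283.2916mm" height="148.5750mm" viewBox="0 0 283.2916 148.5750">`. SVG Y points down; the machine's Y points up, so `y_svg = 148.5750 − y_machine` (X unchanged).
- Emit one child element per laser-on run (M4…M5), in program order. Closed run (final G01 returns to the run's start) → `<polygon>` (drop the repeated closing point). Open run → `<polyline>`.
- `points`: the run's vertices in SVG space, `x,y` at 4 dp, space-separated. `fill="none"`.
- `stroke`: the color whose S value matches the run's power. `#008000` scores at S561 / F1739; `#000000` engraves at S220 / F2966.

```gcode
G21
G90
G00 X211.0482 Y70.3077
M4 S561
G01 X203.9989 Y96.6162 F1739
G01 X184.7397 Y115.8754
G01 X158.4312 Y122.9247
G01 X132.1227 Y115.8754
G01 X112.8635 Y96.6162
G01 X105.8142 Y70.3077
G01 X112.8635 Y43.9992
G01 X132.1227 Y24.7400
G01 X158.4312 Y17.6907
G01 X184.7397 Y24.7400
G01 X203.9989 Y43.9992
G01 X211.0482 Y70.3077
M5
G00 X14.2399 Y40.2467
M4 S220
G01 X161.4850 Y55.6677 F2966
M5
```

Each laser-on run becomes one SVG element. Flip Y back into SVG space with y_svg = 148.5750 − y_machine.

Run 1: the run's S561 means `#008000` (score). The run returns to its start, so emit a `<polygon>` with points (Y-flipped): 211.0482,78.2673 203.9989,51.9588 184.7397,32.6996 158.4312,25.6503 132.1227,32.6996 112.8635,51.9588 105.8142,78.2673 112.8635,104.5758 132.1227,123.8350 158.4312,130.8843 184.7397,123.8350 203.9989,104.5758.

Run 2: power S220 maps to stroke `#000000` (engrave). The run is open, so emit a `<polyline>` with points (Y-flipped): 14.2399,108.3283 161.4850,92.9073.

<svg xmlns="http://www.w3.org/2000/svg" width="283.2916mm" height="148.5750mm" viewBox="0 0 283.2916 148.5750">
  <polygon points="211.0482,78.2673 203.9989,51.9588 184.7397,32.6996 158.4312,25.6503 132.1227,32.6996 112.8635,51.9588 105.8142,78.2673 112.8635,104.5758 132.1227,123.8350 158.4312,130.8843 184.7397,123.8350 203.9989,104.5758" fill="none" stroke="#008000"/>
  <polyline points="14.2399,108.3283 161.4850,92.9073" fill="none" stroke="#000000"/>
</svg>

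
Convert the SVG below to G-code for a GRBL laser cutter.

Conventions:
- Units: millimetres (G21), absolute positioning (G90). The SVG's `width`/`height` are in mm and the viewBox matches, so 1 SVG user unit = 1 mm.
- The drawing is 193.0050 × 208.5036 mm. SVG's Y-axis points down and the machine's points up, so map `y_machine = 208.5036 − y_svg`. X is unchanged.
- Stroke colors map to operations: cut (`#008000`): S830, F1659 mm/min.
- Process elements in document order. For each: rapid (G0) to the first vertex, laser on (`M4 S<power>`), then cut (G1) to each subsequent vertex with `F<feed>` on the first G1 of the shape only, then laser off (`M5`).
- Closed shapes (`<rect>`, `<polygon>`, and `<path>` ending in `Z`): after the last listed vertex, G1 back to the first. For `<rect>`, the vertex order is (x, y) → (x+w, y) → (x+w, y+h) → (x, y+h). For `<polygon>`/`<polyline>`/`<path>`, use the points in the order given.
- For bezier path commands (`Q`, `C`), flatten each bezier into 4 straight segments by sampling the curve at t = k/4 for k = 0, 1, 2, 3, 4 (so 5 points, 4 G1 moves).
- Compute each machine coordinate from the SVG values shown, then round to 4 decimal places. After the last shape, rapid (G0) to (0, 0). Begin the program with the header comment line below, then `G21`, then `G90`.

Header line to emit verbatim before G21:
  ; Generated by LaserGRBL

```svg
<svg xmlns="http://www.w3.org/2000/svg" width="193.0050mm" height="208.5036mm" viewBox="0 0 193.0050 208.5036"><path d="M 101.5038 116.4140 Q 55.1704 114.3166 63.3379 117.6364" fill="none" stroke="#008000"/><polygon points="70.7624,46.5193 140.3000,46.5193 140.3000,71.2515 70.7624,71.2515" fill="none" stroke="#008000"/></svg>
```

viewBox `0 0 193.0050 208.5036` with mm width/height → 1 unit = 1 mm. Flip: y_m = 208.5036 − y_svg.

**Shape 1** — `<path>` quadratic bezier, stroke `#008000` → cut (S830, F1659). Control points (SVG): P0=(101.5038,116.4140), P1=(55.1704,114.3166), P2=(63.3379,117.6364); sampled at t=k/4. Machine vertices: (101.5038,92.0896) → (81.7434,92.7997) → (68.7956,92.8327) → (62.6605,92.1885) → (63.3379,90.8672). Open path.

**Shape 2** — `<polygon>` rectangle, stroke `#008000` → cut (S830, F1659). Machine vertices: (70.7624,161.9843) → (140.3000,161.9843) → (140.3000,137.2521) → (70.7624,137.2521) → (70.7624,161.9843). Closed: final G1 returns to the first vertex.

; Generated by LaserGRBL
G21
G90
G0 X101.5038 Y92.0896
M4 S830
G1 X81.7434 Y92.7997 F1659
G1 X68.7956 Y92.8327
G1 X62.6605 Y92.1885
G1 X63.3379 Y90.8672
M5
G0 X70.7624 Y161.9843
M4 S830
G1 X140.3000 Y161.9843 F1659
G1 X140.3000 Y137.2521
G1 X70.7624 Y137.2521
G1 X70.7624 Y161.9843
M5
G0 X0.0000 Y0.0000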